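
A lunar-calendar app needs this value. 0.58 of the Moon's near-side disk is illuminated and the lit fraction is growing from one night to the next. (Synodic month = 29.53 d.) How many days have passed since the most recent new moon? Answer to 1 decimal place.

8.1 days

From f = (1 − cos θ)/2: cos θ = 1 − 2×0.58 = -0.160; arccos → 99.2°.
Before full moon the principal value applies: θ = 99.2°.
Age = 29.53 × 99.2°/360° ≈ 8.14 days.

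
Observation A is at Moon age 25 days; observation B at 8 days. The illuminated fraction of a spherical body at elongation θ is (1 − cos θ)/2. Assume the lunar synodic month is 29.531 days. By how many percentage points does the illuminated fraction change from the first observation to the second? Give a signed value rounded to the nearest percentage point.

θ₁ = 360° × 25/29.531 = 304.8°, f₁ = (1 − cos θ₁)/2 = 0.215.
θ₂ = 360° × 8/29.531 = 97.5°, f₂ = (1 − cos θ₂)/2 = 0.565.
Change = f₂ − f₁ = +0.351 → +35 percentage points.

+35 pp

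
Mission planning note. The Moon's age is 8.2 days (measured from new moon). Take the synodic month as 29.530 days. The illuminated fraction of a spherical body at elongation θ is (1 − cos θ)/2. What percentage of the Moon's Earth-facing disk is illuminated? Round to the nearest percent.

The Moon has covered 8.2/29.530 of its cycle, so θ ≈ 360° × 8.2/29.530 = 100.0°.
cos 100.0° = (-0.173), so f = (1 − (-0.173))/2 = 0.587, so 59%.

59%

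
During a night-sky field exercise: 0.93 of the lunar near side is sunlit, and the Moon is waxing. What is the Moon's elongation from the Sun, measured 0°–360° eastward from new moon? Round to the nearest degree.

149°

cos θ = 1 − 2f = -0.860, giving a principal value of 149.3°.
Before full moon the principal value applies: θ = 149.3°.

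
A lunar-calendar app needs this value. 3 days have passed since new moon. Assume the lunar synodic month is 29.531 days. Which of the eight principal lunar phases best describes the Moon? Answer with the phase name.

At 3/29.531 of the cycle, θ ≈ 37° — the waxing crescent range.

waxing crescent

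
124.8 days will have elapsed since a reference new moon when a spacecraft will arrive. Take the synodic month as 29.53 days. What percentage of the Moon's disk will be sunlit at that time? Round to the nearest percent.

43%

124.8/29.53 = 4.226 lunations, so 4 complete cycles and 6.68 d into the next.
The Moon has covered 6.68/29.53 of its cycle, so θ ≈ 360° × 6.68/29.53 = 81.4°.
With cos θ = 0.149, the lit fraction is (1 − 0.149)/2 ≈ 0.426, so 43%.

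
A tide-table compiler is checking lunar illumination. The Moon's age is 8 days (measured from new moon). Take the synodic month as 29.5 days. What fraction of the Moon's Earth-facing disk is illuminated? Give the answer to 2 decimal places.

The Moon has covered 8/29.5 of its cycle, so θ ≈ 360° × 8/29.5 = 97.6°.
Illuminated fraction = (1 − cos 97.6°)/2 = (1 − (-0.133))/2 ≈ 0.566.

0.57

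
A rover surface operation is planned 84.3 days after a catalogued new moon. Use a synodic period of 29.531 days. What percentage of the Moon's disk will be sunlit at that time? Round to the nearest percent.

19%

84.3 d spans 2 complete synodic months (2 × 29.531 = 59.06 d) plus 25.24 d.
The Moon has covered 25.24/29.531 of its cycle, so θ ≈ 360° × 25.24/29.531 = 307.7°.
Illuminated fraction = (1 − cos 307.7°)/2 = (1 − 0.611)/2 ≈ 0.194, so 19%.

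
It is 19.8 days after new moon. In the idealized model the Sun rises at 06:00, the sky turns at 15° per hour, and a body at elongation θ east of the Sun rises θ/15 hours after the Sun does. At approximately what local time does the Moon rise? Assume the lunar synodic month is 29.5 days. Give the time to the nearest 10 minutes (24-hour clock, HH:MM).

22:10

The Moon has covered 19.8/29.5 of its cycle, so θ ≈ 360° × 19.8/29.5 = 241.6°.
The Moon trails the Sun by θ/15 = 241.6/15 ≈ 16.11 hours.
06:00 + 16.108 h ≈ 22:07 → 22:10 to the nearest ten minutes.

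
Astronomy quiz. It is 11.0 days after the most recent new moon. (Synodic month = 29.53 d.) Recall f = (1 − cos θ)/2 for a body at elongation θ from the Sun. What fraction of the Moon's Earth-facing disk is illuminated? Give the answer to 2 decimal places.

Phase angle: θ = 360°·(11.0 d)/(29.53 d) = 134.1°.
cos 134.1° = (-0.696), so f = (1 − (-0.696))/2 = 0.848.

0.85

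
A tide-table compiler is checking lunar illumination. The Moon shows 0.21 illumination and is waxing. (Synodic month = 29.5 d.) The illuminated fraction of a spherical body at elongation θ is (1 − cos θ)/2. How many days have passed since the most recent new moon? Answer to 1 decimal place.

Invert f = (1 − cos θ)/2 to get cos θ = 1 − 2(0.21) = 0.580, hence θ₀ = arccos 0.580 = 54.5°.
The Moon is waxing (0°–180°), so θ = 54.5° directly.
Age = 29.5 × 54.5°/360° ≈ 4.47 days.

4.5 days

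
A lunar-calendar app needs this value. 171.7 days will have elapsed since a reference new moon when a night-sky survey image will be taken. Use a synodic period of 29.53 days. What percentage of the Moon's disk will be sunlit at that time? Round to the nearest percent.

30%

Reduce mod P: 171.7 − 5×29.53 = 24.05 d into the current lunation.
Elongation θ = 360° × 24.05/29.53 ≈ 293.2°.
With cos θ = 0.394, the lit fraction is (1 − 0.394)/2 ≈ 0.303, so 30%.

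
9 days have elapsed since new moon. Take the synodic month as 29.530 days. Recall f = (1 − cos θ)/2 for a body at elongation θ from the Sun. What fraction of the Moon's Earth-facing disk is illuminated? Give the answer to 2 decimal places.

0.67

Elongation θ = 360° × 9/29.530 ≈ 109.7°.
Illuminated fraction = (1 − cos 109.7°)/2 = (1 − (-0.337))/2 ≈ 0.669.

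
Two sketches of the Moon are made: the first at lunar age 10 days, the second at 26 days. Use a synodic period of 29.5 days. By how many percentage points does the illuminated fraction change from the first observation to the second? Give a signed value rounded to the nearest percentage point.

-63 percentage points

First observation: θ = 360°·10/29.5 = 122.0°, so f = 0.765.
Second observation: θ = 317.3°, f = 0.133.
Δf = 0.133 − 0.765 = -0.633, i.e. -63 pp.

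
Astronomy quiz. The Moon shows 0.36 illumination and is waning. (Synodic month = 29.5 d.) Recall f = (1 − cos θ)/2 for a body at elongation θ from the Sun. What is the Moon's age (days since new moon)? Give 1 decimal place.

cos θ = 1 − 2f = 0.280, giving a principal value of 73.7°.
A waning Moon lies in 180°–360°, so θ = 360° − 73.7° = 286.3°.
That fraction of the synodic month is 286.3/360 × 29.5 d ≈ 23.46 d.

23.5 days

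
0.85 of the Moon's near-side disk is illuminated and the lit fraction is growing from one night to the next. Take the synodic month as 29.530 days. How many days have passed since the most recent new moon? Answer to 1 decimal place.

cos θ = 1 − 2f = -0.700, giving a principal value of 134.4°.
The Moon is waxing (0°–180°), so θ = 134.4° directly.
At 360°/29.530 d per day, 134.4° corresponds to 11.03 days.

11.0 days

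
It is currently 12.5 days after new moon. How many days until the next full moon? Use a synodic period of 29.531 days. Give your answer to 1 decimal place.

Full moon is 0.5 of the way through the cycle: age 0.5 × 29.531 = 14.765 d.
That is 14.765 − 12.5 = 2.265 days ahead.

2.3 days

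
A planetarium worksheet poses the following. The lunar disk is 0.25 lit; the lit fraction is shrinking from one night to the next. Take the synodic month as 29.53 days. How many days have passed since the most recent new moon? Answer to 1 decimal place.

24.6 days

From f = (1 − cos θ)/2: cos θ = 1 − 2×0.25 = 0.500; arccos → 60.0°.
Since the Moon is past full (waning), take the reflex angle: θ = 360° − 60.0° = 300.0°.
That fraction of the synodic month is 300.0/360 × 29.53 d ≈ 24.61 d.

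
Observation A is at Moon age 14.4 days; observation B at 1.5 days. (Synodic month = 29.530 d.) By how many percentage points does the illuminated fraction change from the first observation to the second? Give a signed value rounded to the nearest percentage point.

First observation: θ = 360°·14.4/29.530 = 175.6°, so f = 0.998.
Second observation: θ = 18.3°, f = 0.025.
Δf = 0.025 − 0.998 = -0.973, i.e. -97 pp.

-97 pp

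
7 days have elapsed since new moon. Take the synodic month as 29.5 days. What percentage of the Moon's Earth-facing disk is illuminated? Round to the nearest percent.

Phase angle: θ = 360°·(7 d)/(29.5 d) = 85.4°.
With cos θ = 0.080, the lit fraction is (1 − 0.080)/2 ≈ 0.460, so 46%.

46%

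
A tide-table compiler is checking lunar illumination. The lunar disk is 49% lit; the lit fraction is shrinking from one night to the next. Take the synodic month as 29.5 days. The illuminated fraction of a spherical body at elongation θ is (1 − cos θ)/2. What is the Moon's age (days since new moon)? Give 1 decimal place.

Invert f = (1 − cos θ)/2 to get cos θ = 1 − 2(0.49) = 0.020, hence θ₀ = arccos 0.020 = 88.9°.
Since the Moon is past full (waning), take the reflex angle: θ = 360° − 88.9° = 271.1°.
Age = 29.5 × 271.1°/360° ≈ 22.22 days.

22.2 days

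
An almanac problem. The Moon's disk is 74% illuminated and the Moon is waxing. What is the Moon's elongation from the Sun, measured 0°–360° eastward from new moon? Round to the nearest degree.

Invert f = (1 − cos θ)/2 to get cos θ = 1 − 2(0.74) = -0.480, hence θ₀ = arccos -0.480 = 118.7°.
Before full moon the principal value applies: θ = 118.7°.

119°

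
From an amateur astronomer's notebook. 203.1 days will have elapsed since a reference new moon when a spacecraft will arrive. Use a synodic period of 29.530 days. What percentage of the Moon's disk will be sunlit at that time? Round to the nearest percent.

14%

203.1/29.530 = 6.878 lunations, so 6 complete cycles and 25.92 d into the next.
Elongation θ = 360° × 25.92/29.530 ≈ 316.0°.
With cos θ = 0.719, the lit fraction is (1 − 0.719)/2 ≈ 0.140, so 14%.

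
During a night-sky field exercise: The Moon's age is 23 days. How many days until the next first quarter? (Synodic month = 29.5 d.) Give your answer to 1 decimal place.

13.9 days

First quarter is 0.25 of the way through the cycle: age 0.25 × 29.5 = 7.375 d.
This lunation's first quarter (7.375 d) has passed, so add one period: 36.875 − 23 = 13.875 days.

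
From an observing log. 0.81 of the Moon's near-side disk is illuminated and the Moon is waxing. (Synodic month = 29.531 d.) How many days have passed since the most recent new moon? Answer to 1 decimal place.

cos θ = 1 − 2f = -0.620, giving a principal value of 128.3°.
The Moon is waxing (0°–180°), so θ = 128.3° directly.
Age = 29.531 × 128.3°/360° ≈ 10.53 days.

10.5 days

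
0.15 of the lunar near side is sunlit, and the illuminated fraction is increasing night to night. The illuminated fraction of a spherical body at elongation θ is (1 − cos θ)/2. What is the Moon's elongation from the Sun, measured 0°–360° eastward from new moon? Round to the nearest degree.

46°

Invert f = (1 − cos θ)/2 to get cos θ = 1 − 2(0.15) = 0.700, hence θ₀ = arccos 0.700 = 45.6°.
Waxing ⇒ before full, so θ = 45.6°.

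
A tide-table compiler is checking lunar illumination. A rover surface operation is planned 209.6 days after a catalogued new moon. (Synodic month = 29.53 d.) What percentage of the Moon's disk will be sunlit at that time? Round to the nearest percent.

209.6/29.53 = 7.098 lunations, so 7 complete cycles and 2.89 d into the next.
Elongation θ = 360° × 2.89/29.53 ≈ 35.2°.
Illuminated fraction = (1 − cos 35.2°)/2 = (1 − 0.817)/2 ≈ 0.092, so 9%.

9%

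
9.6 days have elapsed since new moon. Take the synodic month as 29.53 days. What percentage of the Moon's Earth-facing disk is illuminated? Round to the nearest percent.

73%

Elongation θ = 360° × 9.6/29.53 ≈ 117.0°.
With cos θ = (-0.455), the lit fraction is (1 − (-0.455))/2 ≈ 0.727, so 73%.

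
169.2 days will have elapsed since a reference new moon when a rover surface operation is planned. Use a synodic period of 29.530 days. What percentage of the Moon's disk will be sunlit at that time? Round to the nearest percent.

169.2/29.530 = 5.730 lunations, so 5 complete cycles and 21.55 d into the next.
Phase angle: θ = 360°·(21.55 d)/(29.530 d) = 262.7°.
Illuminated fraction = (1 − cos 262.7°)/2 = (1 − (-0.127))/2 ≈ 0.563, so 56%.

56%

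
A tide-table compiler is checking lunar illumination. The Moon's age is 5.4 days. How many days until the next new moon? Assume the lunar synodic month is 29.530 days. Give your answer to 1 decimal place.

The next new moon completes the synodic month: 29.530 − 5.4 = 24.130 days.

24.1 days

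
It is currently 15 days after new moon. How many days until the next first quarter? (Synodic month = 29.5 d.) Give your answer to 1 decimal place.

21.9 days

First quarter is 0.25 of the way through the cycle: age 0.25 × 29.5 = 7.375 d.
This lunation's first quarter (7.375 d) has passed, so add one period: 36.875 − 15 = 21.875 days.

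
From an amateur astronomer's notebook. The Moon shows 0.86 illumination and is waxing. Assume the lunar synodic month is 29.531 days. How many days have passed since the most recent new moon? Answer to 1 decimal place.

cos θ = 1 − 2f = -0.720, giving a principal value of 136.1°.
The Moon is waxing (0°–180°), so θ = 136.1° directly.
Age = 29.531 × 136.1°/360° ≈ 11.16 days.

11.2 days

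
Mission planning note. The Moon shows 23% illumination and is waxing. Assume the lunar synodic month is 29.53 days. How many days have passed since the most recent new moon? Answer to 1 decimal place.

From f = (1 − cos θ)/2: cos θ = 1 − 2×0.23 = 0.540; arccos → 57.3°.
Before full moon the principal value applies: θ = 57.3°.
That fraction of the synodic month is 57.3/360 × 29.53 d ≈ 4.70 d.

4.7 days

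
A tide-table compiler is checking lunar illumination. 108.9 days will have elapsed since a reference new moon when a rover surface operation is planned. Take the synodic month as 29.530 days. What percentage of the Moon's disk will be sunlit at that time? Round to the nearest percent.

69%

108.9/29.530 = 3.688 lunations, so 3 complete cycles and 20.31 d into the next.
The Moon has covered 20.31/29.530 of its cycle, so θ ≈ 360° × 20.31/29.530 = 247.6°.
With cos θ = (-0.381), the lit fraction is (1 − (-0.381))/2 ≈ 0.691, so 69%.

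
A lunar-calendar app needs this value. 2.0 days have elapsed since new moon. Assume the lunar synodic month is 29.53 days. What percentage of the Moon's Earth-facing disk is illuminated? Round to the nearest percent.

Phase angle: θ = 360°·(2.0 d)/(29.53 d) = 24.4°.
Illuminated fraction = (1 − cos 24.4°)/2 = (1 − 0.911)/2 ≈ 0.045, so 4%.

4%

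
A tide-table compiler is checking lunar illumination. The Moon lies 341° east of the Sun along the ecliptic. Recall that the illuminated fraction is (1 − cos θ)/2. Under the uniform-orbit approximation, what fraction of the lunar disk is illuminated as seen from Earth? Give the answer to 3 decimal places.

Half-versine of 341°: (1 − 0.946)/2 = 0.027.

0.027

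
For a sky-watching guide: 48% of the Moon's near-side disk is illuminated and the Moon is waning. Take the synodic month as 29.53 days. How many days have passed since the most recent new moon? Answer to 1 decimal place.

cos θ = 1 − 2f = 0.040, giving a principal value of 87.7°.
Since the Moon is past full (waning), take the reflex angle: θ = 360° − 87.7° = 272.3°.
At 360°/29.53 d per day, 272.3° corresponds to 22.34 days.

22.3 days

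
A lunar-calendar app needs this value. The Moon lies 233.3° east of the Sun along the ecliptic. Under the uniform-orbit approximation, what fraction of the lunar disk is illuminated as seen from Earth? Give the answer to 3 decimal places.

Half-versine of 233.3°: (1 − (-0.598))/2 = 0.799.

0.799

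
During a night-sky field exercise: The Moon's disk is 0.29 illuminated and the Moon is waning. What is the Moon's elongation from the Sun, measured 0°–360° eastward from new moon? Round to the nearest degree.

cos θ = 1 − 2f = 0.420, giving a principal value of 65.2°.
A waning Moon lies in 180°–360°, so θ = 360° − 65.2° = 294.8°.

295°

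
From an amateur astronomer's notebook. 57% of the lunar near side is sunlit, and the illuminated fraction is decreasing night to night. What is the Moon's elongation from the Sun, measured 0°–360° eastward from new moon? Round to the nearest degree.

262°

cos θ = 1 − 2f = -0.140, giving a principal value of 98.0°.
Waning ⇒ past full, so θ = 360° − 98.0° = 262.0°.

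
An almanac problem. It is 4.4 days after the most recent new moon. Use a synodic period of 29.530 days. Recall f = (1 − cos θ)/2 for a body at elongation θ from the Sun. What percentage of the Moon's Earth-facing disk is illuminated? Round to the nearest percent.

Elongation θ = 360° × 4.4/29.530 ≈ 53.6°.
Illuminated fraction = (1 − cos 53.6°)/2 = (1 − 0.593)/2 ≈ 0.204, so 20%.

20%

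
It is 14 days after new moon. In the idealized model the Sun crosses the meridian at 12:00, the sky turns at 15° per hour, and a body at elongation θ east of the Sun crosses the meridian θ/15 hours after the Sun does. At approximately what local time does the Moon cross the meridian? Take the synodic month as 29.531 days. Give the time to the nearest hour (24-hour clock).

Phase angle: θ = 360°·(14 d)/(29.531 d) = 170.7°.
Delay after the Sun = 170.7° / (15°/h) ≈ 11.38 h.
12:00 + 11.38 h ≈ 23:23 → 23:00 to the nearest hour.

23:00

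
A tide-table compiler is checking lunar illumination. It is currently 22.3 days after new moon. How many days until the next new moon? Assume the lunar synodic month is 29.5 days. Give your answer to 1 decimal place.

7.2 days

One full lunation from the last new moon is 29.5 d; remaining = 29.5 − 22.3 = 7.200 d.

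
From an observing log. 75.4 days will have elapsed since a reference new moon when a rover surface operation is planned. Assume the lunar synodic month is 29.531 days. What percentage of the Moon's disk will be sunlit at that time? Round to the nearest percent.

97%

75.4 d spans 2 complete synodic months (2 × 29.531 = 59.06 d) plus 16.34 d.
Phase angle: θ = 360°·(16.34 d)/(29.531 d) = 199.2°.
Illuminated fraction = (1 − cos 199.2°)/2 = (1 − (-0.945))/2 ≈ 0.972, so 97%.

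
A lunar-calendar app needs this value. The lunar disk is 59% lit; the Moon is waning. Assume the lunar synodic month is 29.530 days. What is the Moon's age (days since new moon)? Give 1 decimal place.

21.3 days

cos θ = 1 − 2f = -0.180, giving a principal value of 100.4°.
A waning Moon lies in 180°–360°, so θ = 360° − 100.4° = 259.6°.
At 360°/29.530 d per day, 259.6° corresponds to 21.30 days.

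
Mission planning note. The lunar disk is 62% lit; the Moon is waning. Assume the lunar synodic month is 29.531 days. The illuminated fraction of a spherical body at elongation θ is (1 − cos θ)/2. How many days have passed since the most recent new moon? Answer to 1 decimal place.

cos θ = 1 − 2f = -0.240, giving a principal value of 103.9°.
Since the Moon is past full (waning), take the reflex angle: θ = 360° − 103.9° = 256.1°.
Age = 29.531 × 256.1°/360° ≈ 21.01 days.

21.0 days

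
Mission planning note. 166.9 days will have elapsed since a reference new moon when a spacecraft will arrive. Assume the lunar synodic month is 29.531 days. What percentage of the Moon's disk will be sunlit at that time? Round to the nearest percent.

79%

166.9/29.531 = 5.652 lunations, so 5 complete cycles and 19.25 d into the next.
Elongation θ = 360° × 19.25/29.531 ≈ 234.6°.
cos 234.6° = (-0.579), so f = (1 − (-0.579))/2 = 0.790, so 79%.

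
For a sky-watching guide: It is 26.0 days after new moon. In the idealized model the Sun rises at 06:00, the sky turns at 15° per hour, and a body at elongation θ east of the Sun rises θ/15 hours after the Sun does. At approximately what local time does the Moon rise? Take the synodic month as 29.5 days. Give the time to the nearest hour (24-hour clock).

The Moon has covered 26.0/29.5 of its cycle, so θ ≈ 360° × 26.0/29.5 = 317.3°.
Delay after the Sun = 317.3° / (15°/h) ≈ 21.15 h.
06:00 + 21.15 h ≈ 03:09 → 03:00 to the nearest hour.

03:00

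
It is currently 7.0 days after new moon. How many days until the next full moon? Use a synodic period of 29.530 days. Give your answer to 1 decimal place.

7.8 days

Full moon is 0.5 of the way through the cycle: age 0.5 × 29.530 = 14.765 d.
So 7.765 days remain (14.765 − 7.0).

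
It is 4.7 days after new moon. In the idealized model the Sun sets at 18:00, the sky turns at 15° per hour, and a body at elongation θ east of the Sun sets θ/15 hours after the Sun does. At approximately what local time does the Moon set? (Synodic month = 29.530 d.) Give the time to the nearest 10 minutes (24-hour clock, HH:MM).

21:50

Elongation θ = 360° × 4.7/29.530 ≈ 57.3°.
Delay after the Sun = 57.3° / (15°/h) ≈ 3.82 h.
18:00 + 3.820 h ≈ 21:49 → 21:50 to the nearest ten minutes.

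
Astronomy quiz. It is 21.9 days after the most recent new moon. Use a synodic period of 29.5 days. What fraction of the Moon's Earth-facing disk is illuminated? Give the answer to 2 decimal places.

Elongation θ = 360° × 21.9/29.5 ≈ 267.3°.
With cos θ = (-0.048), the lit fraction is (1 − (-0.048))/2 ≈ 0.524.

0.52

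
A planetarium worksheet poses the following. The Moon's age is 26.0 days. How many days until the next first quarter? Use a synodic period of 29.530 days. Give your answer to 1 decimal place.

First quarter occurs at elongation 90°, i.e. at age 29.530 × 90/360 = 7.383 d.
This lunation's first quarter (7.383 d) has passed, so add one period: 36.913 − 26.0 = 10.913 days.

10.9 days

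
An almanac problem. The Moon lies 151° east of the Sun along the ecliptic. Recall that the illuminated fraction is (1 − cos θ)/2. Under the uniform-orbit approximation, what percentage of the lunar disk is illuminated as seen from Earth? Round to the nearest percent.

94%

cos 151° = (-0.875), so f = (1 − (-0.875))/2 = 0.937, i.e. 94%.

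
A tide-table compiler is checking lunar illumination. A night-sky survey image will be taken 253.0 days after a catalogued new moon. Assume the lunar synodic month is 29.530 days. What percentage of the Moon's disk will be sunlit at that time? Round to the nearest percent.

253.0 d spans 8 complete synodic months (8 × 29.530 = 236.24 d) plus 16.76 d.
Elongation θ = 360° × 16.76/29.530 ≈ 204.3°.
cos 204.3° = (-0.911), so f = (1 − (-0.911))/2 = 0.956, so 96%.

96%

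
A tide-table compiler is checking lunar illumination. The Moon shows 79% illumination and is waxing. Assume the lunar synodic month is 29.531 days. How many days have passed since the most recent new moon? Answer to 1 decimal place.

cos θ = 1 − 2f = -0.580, giving a principal value of 125.5°.
Waxing ⇒ before full, so θ = 125.5°.
Age = 29.531 × 125.5°/360° ≈ 10.29 days.

10.3 days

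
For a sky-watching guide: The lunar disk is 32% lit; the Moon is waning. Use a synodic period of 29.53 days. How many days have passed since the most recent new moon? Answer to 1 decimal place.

23.9 days

From f = (1 − cos θ)/2: cos θ = 1 − 2×0.32 = 0.360; arccos → 68.9°.
Since the Moon is past full (waning), take the reflex angle: θ = 360° − 68.9° = 291.1°.
That fraction of the synodic month is 291.1/360 × 29.53 d ≈ 23.88 d.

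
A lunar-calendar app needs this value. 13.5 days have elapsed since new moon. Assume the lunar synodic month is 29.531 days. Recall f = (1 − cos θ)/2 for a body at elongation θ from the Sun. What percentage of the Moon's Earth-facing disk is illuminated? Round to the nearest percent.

98%

Elongation θ = 360° × 13.5/29.531 ≈ 164.6°.
Illuminated fraction = (1 − cos 164.6°)/2 = (1 − (-0.964))/2 ≈ 0.982, so 98%.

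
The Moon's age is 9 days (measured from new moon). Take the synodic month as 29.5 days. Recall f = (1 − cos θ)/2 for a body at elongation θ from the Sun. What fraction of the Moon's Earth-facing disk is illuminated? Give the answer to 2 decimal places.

0.67

Elongation θ = 360° × 9/29.5 ≈ 109.8°.
cos 109.8° = (-0.339), so f = (1 − (-0.339))/2 = 0.670.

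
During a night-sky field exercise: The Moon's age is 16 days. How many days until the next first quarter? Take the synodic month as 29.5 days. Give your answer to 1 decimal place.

First quarter is 0.25 of the way through the cycle: age 0.25 × 29.5 = 7.375 d.
This lunation's first quarter (7.375 d) has passed, so add one period: 36.875 − 16 = 20.875 days.

20.9 days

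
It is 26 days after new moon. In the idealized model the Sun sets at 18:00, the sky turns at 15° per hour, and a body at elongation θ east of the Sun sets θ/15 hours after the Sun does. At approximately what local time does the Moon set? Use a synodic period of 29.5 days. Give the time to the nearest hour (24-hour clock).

15:00

Phase angle: θ = 360°·(26 d)/(29.5 d) = 317.3°.
At 15° of sky rotation per hour, 317.3° corresponds to a 21.15 h lag.
18:00 + 21.15 h ≈ 15:09 → 15:00 to the nearest hour.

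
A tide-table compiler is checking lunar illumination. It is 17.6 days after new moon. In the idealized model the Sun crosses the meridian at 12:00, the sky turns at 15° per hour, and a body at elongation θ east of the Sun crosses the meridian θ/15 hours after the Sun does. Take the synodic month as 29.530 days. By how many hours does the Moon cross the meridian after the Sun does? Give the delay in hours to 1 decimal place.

14.3 h

Phase angle: θ = 360°·(17.6 d)/(29.530 d) = 214.6°.
The Moon trails the Sun by θ/15 = 214.6/15 ≈ 14.30 hours.
So the Moon crosses the meridian 14.30 h after the Sun.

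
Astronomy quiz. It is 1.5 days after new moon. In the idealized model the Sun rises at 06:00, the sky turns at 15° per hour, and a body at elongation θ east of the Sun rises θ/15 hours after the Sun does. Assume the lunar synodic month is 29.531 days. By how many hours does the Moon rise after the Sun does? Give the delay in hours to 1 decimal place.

1.2 h

Phase angle: θ = 360°·(1.5 d)/(29.531 d) = 18.3°.
The Moon trails the Sun by θ/15 = 18.3/15 ≈ 1.22 hours.
So the Moon rises 1.22 h after the Sun.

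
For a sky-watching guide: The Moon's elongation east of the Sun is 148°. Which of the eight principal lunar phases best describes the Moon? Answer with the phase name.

148° lies in the waxing gibbous sector of the 8-phase cycle.

waxing gibbous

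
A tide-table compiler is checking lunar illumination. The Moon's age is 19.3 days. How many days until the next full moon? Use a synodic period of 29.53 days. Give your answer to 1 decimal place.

25.0 days

Full moon is 0.5 of the way through the cycle: age 0.5 × 29.53 = 14.765 d.
Already past this cycle's full moon; the next is at 14.765 + 29.53 = 44.295 d, so 44.295 − 19.3 = 24.995 days.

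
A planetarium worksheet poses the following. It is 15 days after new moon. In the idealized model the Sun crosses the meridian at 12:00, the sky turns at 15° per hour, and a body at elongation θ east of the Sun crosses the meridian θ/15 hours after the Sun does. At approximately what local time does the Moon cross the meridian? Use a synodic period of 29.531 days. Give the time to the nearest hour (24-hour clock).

The Moon has covered 15/29.531 of its cycle, so θ ≈ 360° × 15/29.531 = 182.9°.
At 15° of sky rotation per hour, 182.9° corresponds to a 12.19 h lag.
12:00 + 12.19 h ≈ 00:11 → 00:00 to the nearest hour.

00:00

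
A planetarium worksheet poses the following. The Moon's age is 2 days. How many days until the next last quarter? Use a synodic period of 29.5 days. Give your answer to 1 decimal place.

Last quarter is 0.75 of the way through the cycle: age 0.75 × 29.5 = 22.125 d.
So 20.125 days remain (22.125 − 2).

20.1 days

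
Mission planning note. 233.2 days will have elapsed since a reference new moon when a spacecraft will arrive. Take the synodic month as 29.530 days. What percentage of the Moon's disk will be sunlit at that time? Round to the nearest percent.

233.2 d spans 7 complete synodic months (7 × 29.530 = 206.71 d) plus 26.49 d.
Elongation θ = 360° × 26.49/29.530 ≈ 322.9°.
Illuminated fraction = (1 − cos 322.9°)/2 = (1 − 0.798)/2 ≈ 0.101, so 10%.

10%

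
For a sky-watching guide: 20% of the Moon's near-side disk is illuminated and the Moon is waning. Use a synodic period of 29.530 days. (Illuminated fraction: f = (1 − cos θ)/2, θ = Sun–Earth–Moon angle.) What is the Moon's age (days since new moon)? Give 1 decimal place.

25.2 days

cos θ = 1 − 2f = 0.600, giving a principal value of 53.1°.
Since the Moon is past full (waning), take the reflex angle: θ = 360° − 53.1° = 306.9°.
Age = 29.530 × 306.9°/360° ≈ 25.17 days.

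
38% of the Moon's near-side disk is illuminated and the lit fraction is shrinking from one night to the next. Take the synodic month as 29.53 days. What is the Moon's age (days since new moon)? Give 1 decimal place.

From f = (1 − cos θ)/2: cos θ = 1 − 2×0.38 = 0.240; arccos → 76.1°.
Waning ⇒ past full, so θ = 360° − 76.1° = 283.9°.
At 360°/29.53 d per day, 283.9° corresponds to 23.29 days.

23.3 days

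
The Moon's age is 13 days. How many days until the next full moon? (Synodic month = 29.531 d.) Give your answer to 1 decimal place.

1.8 days

Full moon is 0.5 of the way through the cycle: age 0.5 × 29.531 = 14.765 d.
That is 14.765 − 13 = 1.765 days ahead.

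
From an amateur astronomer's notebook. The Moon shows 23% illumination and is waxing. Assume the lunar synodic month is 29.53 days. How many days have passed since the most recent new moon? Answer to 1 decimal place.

4.7 days

From f = (1 − cos θ)/2: cos θ = 1 − 2×0.23 = 0.540; arccos → 57.3°.
The Moon is waxing (0°–180°), so θ = 57.3° directly.
Age = 29.53 × 57.3°/360° ≈ 4.70 days.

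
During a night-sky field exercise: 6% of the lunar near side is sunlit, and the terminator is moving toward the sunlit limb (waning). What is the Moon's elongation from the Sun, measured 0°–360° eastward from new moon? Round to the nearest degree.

332°

From f = (1 − cos θ)/2: cos θ = 1 − 2×0.06 = 0.880; arccos → 28.4°.
A waning Moon lies in 180°–360°, so θ = 360° − 28.4° = 331.6°.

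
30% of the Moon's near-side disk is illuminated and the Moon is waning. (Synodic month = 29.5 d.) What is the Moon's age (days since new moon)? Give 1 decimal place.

Invert f = (1 − cos θ)/2 to get cos θ = 1 − 2(0.30) = 0.400, hence θ₀ = arccos 0.400 = 66.4°.
Waning ⇒ past full, so θ = 360° − 66.4° = 293.6°.
At 360°/29.5 d per day, 293.6° corresponds to 24.06 days.

24.1 days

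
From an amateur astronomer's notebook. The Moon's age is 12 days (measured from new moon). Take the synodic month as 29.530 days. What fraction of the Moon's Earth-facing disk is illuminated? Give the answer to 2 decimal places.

0.92

Elongation θ = 360° × 12/29.530 ≈ 146.3°.
Illuminated fraction = (1 − cos 146.3°)/2 = (1 − (-0.832))/2 ≈ 0.916.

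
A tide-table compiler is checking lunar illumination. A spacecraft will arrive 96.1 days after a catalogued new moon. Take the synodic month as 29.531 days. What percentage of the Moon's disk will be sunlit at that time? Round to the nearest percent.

51%

96.1 d spans 3 complete synodic months (3 × 29.531 = 88.59 d) plus 7.51 d.
Elongation θ = 360° × 7.51/29.531 ≈ 91.5°.
Illuminated fraction = (1 − cos 91.5°)/2 = (1 − (-0.026))/2 ≈ 0.513, so 51%.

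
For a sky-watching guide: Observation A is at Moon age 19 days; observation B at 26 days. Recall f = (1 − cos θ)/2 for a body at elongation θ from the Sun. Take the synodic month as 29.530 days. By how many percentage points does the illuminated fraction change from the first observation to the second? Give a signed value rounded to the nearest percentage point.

-68 pp

First observation: θ = 360°·19/29.530 = 231.6°, so f = 0.810.
Second observation: θ = 317.0°, f = 0.135.
Δf = 0.135 − 0.810 = -0.676, i.e. -68 pp.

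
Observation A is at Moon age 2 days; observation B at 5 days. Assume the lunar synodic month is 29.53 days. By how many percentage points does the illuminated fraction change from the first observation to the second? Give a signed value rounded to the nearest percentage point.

+21 pp

First observation: θ = 360°·2/29.53 = 24.4°, so f = 0.045.
Second observation: θ = 61.0°, f = 0.257.
Δf = 0.257 − 0.045 = +0.213, i.e. +21 pp.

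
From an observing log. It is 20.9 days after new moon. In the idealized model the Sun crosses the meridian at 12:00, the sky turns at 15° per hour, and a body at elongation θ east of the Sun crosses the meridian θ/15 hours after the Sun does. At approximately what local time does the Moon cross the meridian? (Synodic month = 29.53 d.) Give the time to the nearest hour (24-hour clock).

05:00

Phase angle: θ = 360°·(20.9 d)/(29.53 d) = 254.8°.
The Moon trails the Sun by θ/15 = 254.8/15 ≈ 16.99 hours.
12:00 + 16.99 h ≈ 04:59 → 05:00 to the nearest hour.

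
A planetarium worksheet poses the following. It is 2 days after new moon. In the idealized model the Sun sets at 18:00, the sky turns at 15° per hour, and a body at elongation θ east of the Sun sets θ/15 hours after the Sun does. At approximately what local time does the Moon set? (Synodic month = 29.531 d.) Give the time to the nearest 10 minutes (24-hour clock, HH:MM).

The Moon has covered 2/29.531 of its cycle, so θ ≈ 360° × 2/29.531 = 24.4°.
Delay after the Sun = 24.4° / (15°/h) ≈ 1.63 h.
18:00 + 1.625 h ≈ 19:38 → 19:40 to the nearest ten minutes.

19:40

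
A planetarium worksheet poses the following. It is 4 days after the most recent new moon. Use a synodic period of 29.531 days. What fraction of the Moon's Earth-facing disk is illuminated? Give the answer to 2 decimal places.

0.17

The Moon has covered 4/29.531 of its cycle, so θ ≈ 360° × 4/29.531 = 48.8°.
With cos θ = 0.659, the lit fraction is (1 − 0.659)/2 ≈ 0.170.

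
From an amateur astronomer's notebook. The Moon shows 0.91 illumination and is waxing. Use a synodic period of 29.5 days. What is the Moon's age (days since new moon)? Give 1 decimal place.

11.9 days

From f = (1 − cos θ)/2: cos θ = 1 − 2×0.91 = -0.820; arccos → 145.1°.
Waxing ⇒ before full, so θ = 145.1°.
That fraction of the synodic month is 145.1/360 × 29.5 d ≈ 11.89 d.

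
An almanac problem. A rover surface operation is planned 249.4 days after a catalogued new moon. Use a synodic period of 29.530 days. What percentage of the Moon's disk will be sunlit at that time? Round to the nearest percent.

97%

249.4/29.530 = 8.446 lunations, so 8 complete cycles and 13.16 d into the next.
Elongation θ = 360° × 13.16/29.530 ≈ 160.4°.
cos 160.4° = (-0.942), so f = (1 − (-0.942))/2 = 0.971, so 97%.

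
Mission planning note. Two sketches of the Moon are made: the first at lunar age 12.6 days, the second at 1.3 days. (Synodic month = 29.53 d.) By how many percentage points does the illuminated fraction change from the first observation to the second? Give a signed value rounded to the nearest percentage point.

First observation: θ = 360°·12.6/29.53 = 153.6°, so f = 0.948.
Second observation: θ = 15.8°, f = 0.019.
Δf = 0.019 − 0.948 = -0.929, i.e. -93 pp.

-93 pp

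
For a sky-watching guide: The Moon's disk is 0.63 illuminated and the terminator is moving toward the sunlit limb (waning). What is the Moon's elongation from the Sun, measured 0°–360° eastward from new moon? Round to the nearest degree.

255°

Invert f = (1 − cos θ)/2 to get cos θ = 1 − 2(0.63) = -0.260, hence θ₀ = arccos -0.260 = 105.1°.
Since the Moon is past full (waning), take the reflex angle: θ = 360° − 105.1° = 254.9°.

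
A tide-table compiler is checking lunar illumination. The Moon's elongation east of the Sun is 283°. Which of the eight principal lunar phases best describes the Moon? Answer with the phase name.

The last quarter sector spans roughly 248°–292°; 283° falls inside it.

last quarter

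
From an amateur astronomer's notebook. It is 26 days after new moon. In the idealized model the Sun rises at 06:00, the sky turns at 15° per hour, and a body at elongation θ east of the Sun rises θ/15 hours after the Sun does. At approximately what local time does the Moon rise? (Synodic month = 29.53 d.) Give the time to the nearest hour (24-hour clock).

03:00

Elongation θ = 360° × 26/29.53 ≈ 317.0°.
At 15° of sky rotation per hour, 317.0° corresponds to a 21.13 h lag.
06:00 + 21.13 h ≈ 03:08 → 03:00 to the nearest hour.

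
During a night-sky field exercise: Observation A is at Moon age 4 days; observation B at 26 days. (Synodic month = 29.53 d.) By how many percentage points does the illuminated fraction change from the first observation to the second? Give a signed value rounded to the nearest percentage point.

First observation: θ = 360°·4/29.53 = 48.8°, so f = 0.170.
Second observation: θ = 317.0°, f = 0.135.
Δf = 0.135 − 0.170 = -0.036, i.e. -4 pp.

-4 percentage points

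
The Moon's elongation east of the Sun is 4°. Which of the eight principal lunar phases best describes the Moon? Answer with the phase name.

new moon

4° lies in the new moon sector of the 8-phase cycle.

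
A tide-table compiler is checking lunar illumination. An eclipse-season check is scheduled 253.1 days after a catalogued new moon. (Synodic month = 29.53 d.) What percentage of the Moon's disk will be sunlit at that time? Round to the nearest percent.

253.1/29.53 = 8.571 lunations, so 8 complete cycles and 16.86 d into the next.
Elongation θ = 360° × 16.86/29.53 ≈ 205.5°.
cos 205.5° = (-0.902), so f = (1 − (-0.902))/2 = 0.951, so 95%.

95%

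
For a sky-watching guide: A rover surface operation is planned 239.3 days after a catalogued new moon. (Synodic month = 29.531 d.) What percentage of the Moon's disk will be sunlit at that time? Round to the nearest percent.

239.3/29.531 = 8.103 lunations, so 8 complete cycles and 3.05 d into the next.
Elongation θ = 360° × 3.05/29.531 ≈ 37.2°.
With cos θ = 0.796, the lit fraction is (1 − 0.796)/2 ≈ 0.102, so 10%.

10%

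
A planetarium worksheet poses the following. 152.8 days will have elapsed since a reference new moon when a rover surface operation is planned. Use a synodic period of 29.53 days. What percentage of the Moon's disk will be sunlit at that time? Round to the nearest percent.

27%

152.8 d spans 5 complete synodic months (5 × 29.53 = 147.65 d) plus 5.15 d.
The Moon has covered 5.15/29.53 of its cycle, so θ ≈ 360° × 5.15/29.53 = 62.8°.
cos 62.8° = 0.457, so f = (1 − 0.457)/2 = 0.271, so 27%.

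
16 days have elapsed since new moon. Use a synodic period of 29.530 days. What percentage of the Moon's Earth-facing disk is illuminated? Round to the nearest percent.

98%

Phase angle: θ = 360°·(16 d)/(29.530 d) = 195.1°.
cos 195.1° = (-0.966), so f = (1 − (-0.966))/2 = 0.983, so 98%.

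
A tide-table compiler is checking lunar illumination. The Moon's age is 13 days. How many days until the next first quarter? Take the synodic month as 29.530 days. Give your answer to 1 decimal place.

First quarter occurs at elongation 90°, i.e. at age 29.530 × 90/360 = 7.383 d.
Already past this cycle's first quarter; the next is at 7.383 + 29.530 = 36.913 d, so 36.913 − 13 = 23.913 days.

23.9 days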